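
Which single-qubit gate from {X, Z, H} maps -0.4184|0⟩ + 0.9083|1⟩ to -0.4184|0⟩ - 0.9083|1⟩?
Z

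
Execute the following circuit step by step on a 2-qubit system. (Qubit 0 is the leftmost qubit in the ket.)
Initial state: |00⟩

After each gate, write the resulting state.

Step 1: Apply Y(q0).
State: i|10⟩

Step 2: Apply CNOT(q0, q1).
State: i|11⟩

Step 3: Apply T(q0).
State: (-1/√2 + (1/√2)i)|11⟩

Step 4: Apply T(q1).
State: -|11⟩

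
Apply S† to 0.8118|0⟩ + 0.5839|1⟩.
0.8118|0⟩ - 0.5839i|1⟩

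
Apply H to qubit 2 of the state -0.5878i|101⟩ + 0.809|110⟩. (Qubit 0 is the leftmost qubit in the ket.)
-0.4156i|100⟩ + 0.4156i|101⟩ + 0.572|110⟩ + 0.572|111⟩

H on qubit 2 mixes each pair of kets that differ only in qubit 2: amplitudes (a, b) of (|…0…⟩, |…1…⟩) become ((a + b)/√2, (a − b)/√2). Kets absent from the input have amplitude 0.
(|100⟩, |101⟩): (a, b) = (0, -0.5878i) → (-0.4156i, 0.4156i)
(|110⟩, |111⟩): (a, b) = (0.809, 0) → (0.572, 0.572)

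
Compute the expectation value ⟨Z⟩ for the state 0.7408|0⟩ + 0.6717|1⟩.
0.0976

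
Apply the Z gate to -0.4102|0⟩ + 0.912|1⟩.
-0.4102|0⟩ - 0.912|1⟩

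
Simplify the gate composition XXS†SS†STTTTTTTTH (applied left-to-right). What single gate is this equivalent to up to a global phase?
H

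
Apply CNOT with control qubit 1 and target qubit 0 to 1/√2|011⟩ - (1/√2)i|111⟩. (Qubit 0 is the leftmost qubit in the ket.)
-(1/√2)i|011⟩ + 1/√2|111⟩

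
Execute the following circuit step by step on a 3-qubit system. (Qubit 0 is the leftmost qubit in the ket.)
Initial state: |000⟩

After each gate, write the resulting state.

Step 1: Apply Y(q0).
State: i|100⟩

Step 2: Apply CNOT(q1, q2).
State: i|100⟩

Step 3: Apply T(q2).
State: i|100⟩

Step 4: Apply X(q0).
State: i|000⟩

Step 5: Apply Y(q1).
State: -|010⟩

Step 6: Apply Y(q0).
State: -i|110⟩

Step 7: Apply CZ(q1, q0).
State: i|110⟩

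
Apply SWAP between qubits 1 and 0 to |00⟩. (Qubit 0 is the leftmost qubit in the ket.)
|00⟩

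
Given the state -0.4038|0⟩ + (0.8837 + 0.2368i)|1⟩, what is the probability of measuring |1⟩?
0.837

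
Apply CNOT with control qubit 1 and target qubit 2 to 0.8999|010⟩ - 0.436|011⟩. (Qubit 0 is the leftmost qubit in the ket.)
-0.436|010⟩ + 0.8999|011⟩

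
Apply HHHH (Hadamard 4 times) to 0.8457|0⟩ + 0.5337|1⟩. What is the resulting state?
0.8457|0⟩ + 0.5337|1⟩

H² = I, so an even number of Hadamards cancels: H^4 = I and the state is unchanged.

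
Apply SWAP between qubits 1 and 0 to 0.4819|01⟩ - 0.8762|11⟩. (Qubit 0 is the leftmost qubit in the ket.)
0.4819|10⟩ - 0.8762|11⟩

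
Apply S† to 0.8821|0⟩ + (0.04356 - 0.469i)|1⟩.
0.8821|0⟩ + (-0.469 - 0.04356i)|1⟩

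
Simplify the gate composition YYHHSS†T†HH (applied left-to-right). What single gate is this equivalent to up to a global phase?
T†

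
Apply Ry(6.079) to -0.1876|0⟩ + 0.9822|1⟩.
0.08652|0⟩ - 0.9962|1⟩

Ry(6.079) = [[cos(θ/2), −sin(θ/2)], [sin(θ/2), cos(θ/2)]]; θ = 6.079, cos(θ/2) ≈ -0.994793, sin(θ/2) ≈ 0.101915.
With a = amp(|0⟩) = -0.1876 and b = amp(|1⟩) = 0.9822:
new amp(|0⟩) = (-0.994793)·a + (-0.101915)·b = 0.08652
new amp(|1⟩) = (0.101915)·a + (-0.994793)·b = -0.9962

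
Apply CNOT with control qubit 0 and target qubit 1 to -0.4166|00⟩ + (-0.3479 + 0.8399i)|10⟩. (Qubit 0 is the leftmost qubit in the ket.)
-0.4166|00⟩ + (-0.3479 + 0.8399i)|11⟩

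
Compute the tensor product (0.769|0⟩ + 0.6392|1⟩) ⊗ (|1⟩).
0.769|01⟩ + 0.6392|11⟩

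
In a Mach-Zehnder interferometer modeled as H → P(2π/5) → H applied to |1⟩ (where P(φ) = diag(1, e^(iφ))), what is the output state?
(0.3455 - 0.4755i)|0⟩ + (0.6545 + 0.4755i)|1⟩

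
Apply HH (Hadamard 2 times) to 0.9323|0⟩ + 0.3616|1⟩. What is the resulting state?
0.9323|0⟩ + 0.3616|1⟩

H² = I, so an even number of Hadamards cancels: H^2 = I and the state is unchanged.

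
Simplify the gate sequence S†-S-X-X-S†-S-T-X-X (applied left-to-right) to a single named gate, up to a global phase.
T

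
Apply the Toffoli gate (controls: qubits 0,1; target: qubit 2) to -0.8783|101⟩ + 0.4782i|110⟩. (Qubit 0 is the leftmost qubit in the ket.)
-0.8783|101⟩ + 0.4782i|111⟩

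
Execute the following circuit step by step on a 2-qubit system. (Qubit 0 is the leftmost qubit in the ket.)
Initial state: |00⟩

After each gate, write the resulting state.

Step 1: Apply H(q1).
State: 1/√2|00⟩ + 1/√2|01⟩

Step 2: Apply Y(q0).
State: (1/√2)i|10⟩ + (1/√2)i|11⟩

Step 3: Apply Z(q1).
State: (1/√2)i|10⟩ - (1/√2)i|11⟩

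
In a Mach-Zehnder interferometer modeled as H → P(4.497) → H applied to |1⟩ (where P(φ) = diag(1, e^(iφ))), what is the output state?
(0.6069 + 0.4884i)|0⟩ + (0.3931 - 0.4884i)|1⟩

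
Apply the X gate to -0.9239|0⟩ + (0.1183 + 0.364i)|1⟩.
(0.1183 + 0.364i)|0⟩ - 0.9239|1⟩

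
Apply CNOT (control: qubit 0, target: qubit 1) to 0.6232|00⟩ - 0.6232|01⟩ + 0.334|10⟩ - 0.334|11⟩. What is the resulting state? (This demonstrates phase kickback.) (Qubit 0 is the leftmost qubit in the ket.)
0.6232|00⟩ - 0.6232|01⟩ - 0.334|10⟩ + 0.334|11⟩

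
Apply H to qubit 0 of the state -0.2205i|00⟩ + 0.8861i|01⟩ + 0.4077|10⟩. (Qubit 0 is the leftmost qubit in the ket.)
(0.2883 - 0.1559i)|00⟩ + 0.6266i|01⟩ + (-0.2883 - 0.1559i)|10⟩ + 0.6266i|11⟩

H on qubit 0 mixes each pair of kets that differ only in qubit 0: amplitudes (a, b) of (|…0…⟩, |…1…⟩) become ((a + b)/√2, (a − b)/√2). Kets absent from the input have amplitude 0.
(|00⟩, |10⟩): (a, b) = (-0.2205i, 0.4077) → ((0.2883 - 0.1559i), (-0.2883 - 0.1559i))
(|01⟩, |11⟩): (a, b) = (0.8861i, 0) → (0.6266i, 0.6266i)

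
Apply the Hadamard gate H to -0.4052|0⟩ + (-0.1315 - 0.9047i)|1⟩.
(-0.3795 - 0.6397i)|0⟩ + (-0.1935 + 0.6397i)|1⟩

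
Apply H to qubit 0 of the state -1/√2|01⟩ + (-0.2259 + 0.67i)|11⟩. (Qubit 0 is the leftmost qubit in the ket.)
(-0.6597 + 0.4738i)|01⟩ + (-0.3403 - 0.4738i)|11⟩

H on qubit 0 mixes each pair of kets that differ only in qubit 0: amplitudes (a, b) of (|…0…⟩, |…1…⟩) become ((a + b)/√2, (a − b)/√2). Kets absent from the input have amplitude 0.
(|01⟩, |11⟩): (a, b) = (-1/√2, (-0.2259 + 0.67i)) → ((-0.6597 + 0.4738i), (-0.3403 - 0.4738i))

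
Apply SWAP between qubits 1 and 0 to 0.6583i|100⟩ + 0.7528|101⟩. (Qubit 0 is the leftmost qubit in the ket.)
0.6583i|010⟩ + 0.7528|011⟩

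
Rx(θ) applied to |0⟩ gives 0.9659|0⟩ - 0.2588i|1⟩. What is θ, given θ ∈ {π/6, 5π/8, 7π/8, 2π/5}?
π/6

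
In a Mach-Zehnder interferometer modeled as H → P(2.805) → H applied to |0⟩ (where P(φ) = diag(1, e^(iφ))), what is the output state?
(0.02806 + 0.1651i)|0⟩ + (0.9719 - 0.1651i)|1⟩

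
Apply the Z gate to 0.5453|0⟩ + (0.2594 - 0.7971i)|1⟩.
0.5453|0⟩ + (-0.2594 + 0.7971i)|1⟩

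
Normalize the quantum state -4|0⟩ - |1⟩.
-0.9701|0⟩ - 0.2425|1⟩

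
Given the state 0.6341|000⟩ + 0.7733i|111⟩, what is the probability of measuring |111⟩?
0.598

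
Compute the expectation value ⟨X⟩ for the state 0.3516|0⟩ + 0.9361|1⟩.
0.6583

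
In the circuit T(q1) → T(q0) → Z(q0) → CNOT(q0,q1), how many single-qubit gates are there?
3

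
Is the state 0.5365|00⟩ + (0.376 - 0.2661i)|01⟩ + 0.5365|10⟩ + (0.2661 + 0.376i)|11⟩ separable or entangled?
Entangled

Writing the state as a|00⟩ + b|01⟩ + c|10⟩ + d|11⟩, it is a product state iff ad − bc = 0.
Here (a, b, c, d) = (0.5365, (0.376 - 0.2661i), 0.5365, (0.2661 + 0.376i)): ad − bc = (0.5365)(0.2661 + 0.376i) − (0.376 - 0.2661i)(0.5365) = (-0.05896 + 0.3445i) ≠ 0, so the state is entangled.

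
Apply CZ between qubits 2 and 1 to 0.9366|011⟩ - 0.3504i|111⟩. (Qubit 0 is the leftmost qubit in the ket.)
-0.9366|011⟩ + 0.3504i|111⟩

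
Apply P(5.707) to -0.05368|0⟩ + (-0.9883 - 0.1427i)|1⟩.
-0.05368|0⟩ + (-0.9065 + 0.4188i)|1⟩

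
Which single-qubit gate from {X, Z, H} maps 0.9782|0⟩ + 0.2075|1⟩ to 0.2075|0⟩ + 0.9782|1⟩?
X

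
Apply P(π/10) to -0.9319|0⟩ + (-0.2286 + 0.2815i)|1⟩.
-0.9319|0⟩ + (-0.3044 + 0.1971i)|1⟩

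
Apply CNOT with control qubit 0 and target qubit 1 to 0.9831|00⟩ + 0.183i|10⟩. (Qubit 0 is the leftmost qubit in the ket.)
0.9831|00⟩ + 0.183i|11⟩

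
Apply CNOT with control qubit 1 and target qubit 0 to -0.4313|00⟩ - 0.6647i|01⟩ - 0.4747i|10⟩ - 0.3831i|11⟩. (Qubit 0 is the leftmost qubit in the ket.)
-0.4313|00⟩ - 0.3831i|01⟩ - 0.4747i|10⟩ - 0.6647i|11⟩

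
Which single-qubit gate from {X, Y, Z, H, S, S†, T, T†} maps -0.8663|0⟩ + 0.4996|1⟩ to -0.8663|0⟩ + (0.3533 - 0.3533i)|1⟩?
T†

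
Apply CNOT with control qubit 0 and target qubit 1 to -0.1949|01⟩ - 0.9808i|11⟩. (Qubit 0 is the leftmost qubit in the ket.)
-0.1949|01⟩ - 0.9808i|10⟩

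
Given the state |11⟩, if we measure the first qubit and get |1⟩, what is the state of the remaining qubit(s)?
|1⟩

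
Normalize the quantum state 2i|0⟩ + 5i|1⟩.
0.3714i|0⟩ + 0.9285i|1⟩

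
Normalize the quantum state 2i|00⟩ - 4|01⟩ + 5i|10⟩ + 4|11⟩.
0.2561i|00⟩ - 0.5121|01⟩ + 0.6402i|10⟩ + 0.5121|11⟩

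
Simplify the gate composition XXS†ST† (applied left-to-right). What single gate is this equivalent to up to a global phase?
T†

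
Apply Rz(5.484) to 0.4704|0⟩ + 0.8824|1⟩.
(-0.4333 - 0.183i)|0⟩ + (-0.8129 + 0.3433i)|1⟩

Rz(5.484) = [[e^(−iθ/2), 0], [0, e^(iθ/2)]] with e^(±iθ/2) = cos(θ/2) ± i·sin(θ/2); θ = 5.484, cos(θ/2) ≈ -0.92122, sin(θ/2) ≈ 0.389043.
With a = amp(|0⟩) = 0.4704 and b = amp(|1⟩) = 0.8824:
new amp(|0⟩) = (-0.92122 - 0.389043i)·a = (-0.4333 - 0.183i)
new amp(|1⟩) = (-0.92122 + 0.389043i)·b = (-0.8129 + 0.3433i)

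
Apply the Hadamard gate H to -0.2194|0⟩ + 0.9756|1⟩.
0.5347|0⟩ - 0.845|1⟩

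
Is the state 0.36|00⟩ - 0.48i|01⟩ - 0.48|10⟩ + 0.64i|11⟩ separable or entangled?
Separable

Writing the state as a|00⟩ + b|01⟩ + c|10⟩ + d|11⟩, it is a product state iff ad − bc = 0.
Here (a, b, c, d) = (0.36, -0.48i, -0.48, 0.64i): ad − bc = (0.36)(0.64i) − (-0.48i)(-0.48) = 0, so the state is separable.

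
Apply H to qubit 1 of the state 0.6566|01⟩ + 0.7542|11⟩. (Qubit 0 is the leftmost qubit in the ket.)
0.4643|00⟩ - 0.4643|01⟩ + 0.5333|10⟩ - 0.5333|11⟩

H on qubit 1 mixes each pair of kets that differ only in qubit 1: amplitudes (a, b) of (|…0…⟩, |…1…⟩) become ((a + b)/√2, (a − b)/√2). Kets absent from the input have amplitude 0.
(|00⟩, |01⟩): (a, b) = (0, 0.6566) → (0.4643, -0.4643)
(|10⟩, |11⟩): (a, b) = (0, 0.7542) → (0.5333, -0.5333)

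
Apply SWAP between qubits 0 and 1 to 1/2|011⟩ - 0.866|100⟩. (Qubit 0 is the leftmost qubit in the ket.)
-0.866|010⟩ + 1/2|101⟩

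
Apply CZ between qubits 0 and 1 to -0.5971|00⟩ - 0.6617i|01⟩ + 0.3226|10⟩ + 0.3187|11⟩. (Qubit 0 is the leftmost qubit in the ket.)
-0.5971|00⟩ - 0.6617i|01⟩ + 0.3226|10⟩ - 0.3187|11⟩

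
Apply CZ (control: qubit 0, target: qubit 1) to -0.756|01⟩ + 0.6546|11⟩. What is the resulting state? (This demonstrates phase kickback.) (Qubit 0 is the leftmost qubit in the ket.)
-0.756|01⟩ - 0.6546|11⟩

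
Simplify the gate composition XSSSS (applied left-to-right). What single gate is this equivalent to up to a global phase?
X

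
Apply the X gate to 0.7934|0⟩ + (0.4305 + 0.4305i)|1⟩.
(0.4305 + 0.4305i)|0⟩ + 0.7934|1⟩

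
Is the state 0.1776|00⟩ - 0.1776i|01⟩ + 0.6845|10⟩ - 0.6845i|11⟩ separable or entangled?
Separable

Writing the state as a|00⟩ + b|01⟩ + c|10⟩ + d|11⟩, it is a product state iff ad − bc = 0.
Here (a, b, c, d) = (0.1776, -0.1776i, 0.6845, -0.6845i): ad − bc = (0.1776)(-0.6845i) − (-0.1776i)(0.6845) = 0, so the state is separable.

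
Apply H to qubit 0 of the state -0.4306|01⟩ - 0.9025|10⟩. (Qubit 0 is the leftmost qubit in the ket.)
-0.6382|00⟩ - 0.3045|01⟩ + 0.6382|10⟩ - 0.3045|11⟩

H on qubit 0 mixes each pair of kets that differ only in qubit 0: amplitudes (a, b) of (|…0…⟩, |…1…⟩) become ((a + b)/√2, (a − b)/√2). Kets absent from the input have amplitude 0.
(|00⟩, |10⟩): (a, b) = (0, -0.9025) → (-0.6382, 0.6382)
(|01⟩, |11⟩): (a, b) = (-0.4306, 0) → (-0.3045, -0.3045)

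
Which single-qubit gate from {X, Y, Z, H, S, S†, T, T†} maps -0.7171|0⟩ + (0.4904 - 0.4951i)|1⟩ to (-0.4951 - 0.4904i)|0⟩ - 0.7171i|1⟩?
Y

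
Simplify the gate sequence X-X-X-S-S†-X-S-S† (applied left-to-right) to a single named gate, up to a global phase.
I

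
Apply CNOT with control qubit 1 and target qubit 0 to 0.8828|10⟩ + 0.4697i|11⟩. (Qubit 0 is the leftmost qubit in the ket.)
0.4697i|01⟩ + 0.8828|10⟩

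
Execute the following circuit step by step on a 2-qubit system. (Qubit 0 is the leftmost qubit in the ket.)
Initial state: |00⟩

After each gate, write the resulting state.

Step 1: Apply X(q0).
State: |10⟩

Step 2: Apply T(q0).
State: (1/√2 + (1/√2)i)|10⟩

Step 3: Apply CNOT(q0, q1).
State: (1/√2 + (1/√2)i)|11⟩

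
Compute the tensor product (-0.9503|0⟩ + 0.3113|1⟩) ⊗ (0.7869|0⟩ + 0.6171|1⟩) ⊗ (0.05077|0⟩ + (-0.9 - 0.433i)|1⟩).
-0.03797|000⟩ + (0.673 + 0.3238i)|001⟩ - 0.02977|010⟩ + (0.5278 + 0.2539i)|011⟩ + 0.01244|100⟩ + (-0.2205 - 0.1061i)|101⟩ + 0.009753|110⟩ + (-0.1729 - 0.08318i)|111⟩

amp(|b₁b₂…⟩) = product of the factor amplitudes for bits b₁, b₂, …; only kets whose every factor amplitude is nonzero survive.
|000⟩: (-0.9503)(0.7869)(0.05077) = -0.03797
|001⟩: (-0.9503)(0.7869)(-0.9 - 0.433i) = (0.673 + 0.3238i)
|010⟩: (-0.9503)(0.6171)(0.05077) = -0.02977
|011⟩: (-0.9503)(0.6171)(-0.9 - 0.433i) = (0.5278 + 0.2539i)
|100⟩: (0.3113)(0.7869)(0.05077) = 0.01244
|101⟩: (0.3113)(0.7869)(-0.9 - 0.433i) = (-0.2205 - 0.1061i)
|110⟩: (0.3113)(0.6171)(0.05077) = 0.009753
|111⟩: (0.3113)(0.6171)(-0.9 - 0.433i) = (-0.1729 - 0.08318i)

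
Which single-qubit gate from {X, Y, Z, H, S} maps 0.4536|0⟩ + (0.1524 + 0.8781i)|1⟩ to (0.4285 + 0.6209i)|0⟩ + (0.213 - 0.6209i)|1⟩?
H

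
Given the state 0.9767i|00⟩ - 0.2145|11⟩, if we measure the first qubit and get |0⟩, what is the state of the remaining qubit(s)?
i|0⟩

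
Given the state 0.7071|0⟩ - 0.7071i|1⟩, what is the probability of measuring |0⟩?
0.5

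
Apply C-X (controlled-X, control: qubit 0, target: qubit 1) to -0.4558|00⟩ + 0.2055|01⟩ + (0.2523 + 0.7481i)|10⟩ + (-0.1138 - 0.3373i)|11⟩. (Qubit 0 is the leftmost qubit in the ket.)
-0.4558|00⟩ + 0.2055|01⟩ + (-0.1138 - 0.3373i)|10⟩ + (0.2523 + 0.7481i)|11⟩

C-X leaves the control-|0⟩ kets |00⟩, |01⟩ unchanged and applies X to qubit 1 on the control-|1⟩ pair (|10⟩, |11⟩).
X = [[0, 1], [1, 0]].
With a = amp(|10⟩) = (0.2523 + 0.7481i) and b = amp(|11⟩) = (-0.1138 - 0.3373i):
new amp(|10⟩) = (1)·b = (-0.1138 - 0.3373i)
new amp(|11⟩) = (1)·a = (0.2523 + 0.7481i)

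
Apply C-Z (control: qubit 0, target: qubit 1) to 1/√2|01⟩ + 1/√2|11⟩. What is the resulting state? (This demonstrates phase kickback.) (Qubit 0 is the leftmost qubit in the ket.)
1/√2|01⟩ - 1/√2|11⟩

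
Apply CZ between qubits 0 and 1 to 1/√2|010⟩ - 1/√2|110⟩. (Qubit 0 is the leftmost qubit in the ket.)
1/√2|010⟩ + 1/√2|110⟩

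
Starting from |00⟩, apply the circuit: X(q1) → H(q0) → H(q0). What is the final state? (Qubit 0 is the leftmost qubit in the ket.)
|01⟩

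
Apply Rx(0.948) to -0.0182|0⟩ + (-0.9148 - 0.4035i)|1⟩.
(-0.2004 + 0.4176i)|0⟩ + (-0.8139 - 0.3507i)|1⟩

Rx(0.948) = [[cos(θ/2), −i·sin(θ/2)], [−i·sin(θ/2), cos(θ/2)]]; θ = 0.948, cos(θ/2) ≈ 0.88975, sin(θ/2) ≈ 0.456449.
With a = amp(|0⟩) = -0.0182 and b = amp(|1⟩) = (-0.9148 - 0.4035i):
new amp(|0⟩) = (0.88975)·a + (-0.456449i)·b = (-0.2004 + 0.4176i)
new amp(|1⟩) = (-0.456449i)·a + (0.88975)·b = (-0.8139 - 0.3507i)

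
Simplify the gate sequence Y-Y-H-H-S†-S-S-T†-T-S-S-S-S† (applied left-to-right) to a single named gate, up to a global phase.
S†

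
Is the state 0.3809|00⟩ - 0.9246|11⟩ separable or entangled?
Entangled

Writing the state as a|00⟩ + b|01⟩ + c|10⟩ + d|11⟩, it is a product state iff ad − bc = 0.
Here (a, b, c, d) = (0.3809, 0, 0, -0.9246): ad − bc = (0.3809)(-0.9246) − (0)(0) = -0.3522 ≠ 0, so the state is entangled.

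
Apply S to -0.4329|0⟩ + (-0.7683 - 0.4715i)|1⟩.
-0.4329|0⟩ + (0.4715 - 0.7683i)|1⟩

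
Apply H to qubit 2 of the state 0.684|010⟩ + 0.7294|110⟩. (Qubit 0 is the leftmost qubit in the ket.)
0.4837|010⟩ + 0.4837|011⟩ + 0.5158|110⟩ + 0.5158|111⟩

H on qubit 2 mixes each pair of kets that differ only in qubit 2: amplitudes (a, b) of (|…0…⟩, |…1…⟩) become ((a + b)/√2, (a − b)/√2). Kets absent from the input have amplitude 0.
(|010⟩, |011⟩): (a, b) = (0.684, 0) → (0.4837, 0.4837)
(|110⟩, |111⟩): (a, b) = (0.7294, 0) → (0.5158, 0.5158)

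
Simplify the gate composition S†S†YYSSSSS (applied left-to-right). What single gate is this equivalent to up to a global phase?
S†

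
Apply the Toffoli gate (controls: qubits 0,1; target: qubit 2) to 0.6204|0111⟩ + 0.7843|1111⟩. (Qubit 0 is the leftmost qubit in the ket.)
0.6204|0111⟩ + 0.7843|1101⟩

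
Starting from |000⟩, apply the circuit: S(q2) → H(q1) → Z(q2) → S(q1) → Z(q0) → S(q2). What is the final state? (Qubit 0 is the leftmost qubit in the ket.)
1/√2|000⟩ + (1/√2)i|010⟩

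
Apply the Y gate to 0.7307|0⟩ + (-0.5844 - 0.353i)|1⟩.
(-0.353 + 0.5844i)|0⟩ + 0.7307i|1⟩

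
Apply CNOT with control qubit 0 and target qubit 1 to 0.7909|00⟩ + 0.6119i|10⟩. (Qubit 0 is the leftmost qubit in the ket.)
0.7909|00⟩ + 0.6119i|11⟩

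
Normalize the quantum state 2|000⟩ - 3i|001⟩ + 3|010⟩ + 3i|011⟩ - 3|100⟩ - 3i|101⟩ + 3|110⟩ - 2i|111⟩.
0.254|000⟩ - 0.381i|001⟩ + 0.381|010⟩ + 0.381i|011⟩ - 0.381|100⟩ - 0.381i|101⟩ + 0.381|110⟩ - 0.254i|111⟩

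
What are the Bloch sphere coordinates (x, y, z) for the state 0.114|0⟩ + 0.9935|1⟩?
(0.2265, 0, -0.974)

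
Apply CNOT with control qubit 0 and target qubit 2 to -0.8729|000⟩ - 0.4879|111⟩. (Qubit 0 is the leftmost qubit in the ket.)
-0.8729|000⟩ - 0.4879|110⟩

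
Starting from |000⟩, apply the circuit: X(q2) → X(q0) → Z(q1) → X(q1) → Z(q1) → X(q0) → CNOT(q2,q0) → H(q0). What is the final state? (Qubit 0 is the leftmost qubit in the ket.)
-1/√2|011⟩ + 1/√2|111⟩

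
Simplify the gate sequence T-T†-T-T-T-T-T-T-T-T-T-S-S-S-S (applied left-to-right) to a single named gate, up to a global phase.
T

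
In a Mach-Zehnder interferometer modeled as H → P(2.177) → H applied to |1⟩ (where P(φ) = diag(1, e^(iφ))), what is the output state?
(0.7849 - 0.4109i)|0⟩ + (0.2151 + 0.4109i)|1⟩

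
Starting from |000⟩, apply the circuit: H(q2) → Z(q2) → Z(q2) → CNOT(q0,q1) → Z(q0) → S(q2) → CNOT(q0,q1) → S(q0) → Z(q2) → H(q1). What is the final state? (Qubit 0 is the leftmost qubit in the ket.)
1/2|000⟩ - (1/2)i|001⟩ + 1/2|010⟩ - (1/2)i|011⟩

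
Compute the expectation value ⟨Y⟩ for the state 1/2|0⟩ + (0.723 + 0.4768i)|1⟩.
0.4768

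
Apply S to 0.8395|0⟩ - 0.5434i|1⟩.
0.8395|0⟩ + 0.5434|1⟩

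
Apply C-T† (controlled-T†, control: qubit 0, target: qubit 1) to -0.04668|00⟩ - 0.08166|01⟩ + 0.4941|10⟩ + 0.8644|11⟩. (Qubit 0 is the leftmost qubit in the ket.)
-0.04668|00⟩ - 0.08166|01⟩ + 0.4941|10⟩ + (0.6112 - 0.6112i)|11⟩

C-T† leaves the control-|0⟩ kets |00⟩, |01⟩ unchanged and applies T† to qubit 1 on the control-|1⟩ pair (|10⟩, |11⟩).
T† = [[1, 0], [0, (1/√2 - (1/√2)i)]].
With a = amp(|10⟩) = 0.4941 and b = amp(|11⟩) = 0.8644:
new amp(|10⟩) = (1)·a = 0.4941
new amp(|11⟩) = (1/√2 - (1/√2)i)·b = (0.6112 - 0.6112i)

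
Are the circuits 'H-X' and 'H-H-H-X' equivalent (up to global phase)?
Yes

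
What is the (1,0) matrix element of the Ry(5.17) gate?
0.5283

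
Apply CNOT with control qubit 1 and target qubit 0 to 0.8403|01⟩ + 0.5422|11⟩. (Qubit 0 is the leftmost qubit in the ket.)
0.5422|01⟩ + 0.8403|11⟩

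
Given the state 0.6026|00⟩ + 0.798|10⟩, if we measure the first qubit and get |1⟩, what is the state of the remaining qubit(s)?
|0⟩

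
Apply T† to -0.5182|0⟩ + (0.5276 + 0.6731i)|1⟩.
-0.5182|0⟩ + (0.849 + 0.1029i)|1⟩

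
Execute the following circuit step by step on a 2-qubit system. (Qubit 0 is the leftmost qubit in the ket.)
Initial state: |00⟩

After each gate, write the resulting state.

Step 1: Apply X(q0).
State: |10⟩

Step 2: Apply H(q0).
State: 1/√2|00⟩ - 1/√2|10⟩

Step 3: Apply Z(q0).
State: 1/√2|00⟩ + 1/√2|10⟩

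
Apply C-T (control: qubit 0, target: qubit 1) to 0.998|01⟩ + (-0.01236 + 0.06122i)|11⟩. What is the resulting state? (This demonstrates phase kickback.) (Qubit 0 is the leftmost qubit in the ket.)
0.998|01⟩ + (-0.05203 + 0.03455i)|11⟩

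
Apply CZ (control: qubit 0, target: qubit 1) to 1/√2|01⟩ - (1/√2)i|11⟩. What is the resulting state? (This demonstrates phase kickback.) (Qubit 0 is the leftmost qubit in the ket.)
1/√2|01⟩ + (1/√2)i|11⟩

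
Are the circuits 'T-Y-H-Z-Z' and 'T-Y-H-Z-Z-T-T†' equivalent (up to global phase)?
Yes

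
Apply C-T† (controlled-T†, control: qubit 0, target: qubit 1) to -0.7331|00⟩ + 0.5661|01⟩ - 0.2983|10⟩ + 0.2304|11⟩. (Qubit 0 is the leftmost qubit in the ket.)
-0.7331|00⟩ + 0.5661|01⟩ - 0.2983|10⟩ + (0.1629 - 0.1629i)|11⟩

C-T† leaves the control-|0⟩ kets |00⟩, |01⟩ unchanged and applies T† to qubit 1 on the control-|1⟩ pair (|10⟩, |11⟩).
T† = [[1, 0], [0, (1/√2 - (1/√2)i)]].
With a = amp(|10⟩) = -0.2983 and b = amp(|11⟩) = 0.2304:
new amp(|10⟩) = (1)·a = -0.2983
new amp(|11⟩) = (1/√2 - (1/√2)i)·b = (0.1629 - 0.1629i)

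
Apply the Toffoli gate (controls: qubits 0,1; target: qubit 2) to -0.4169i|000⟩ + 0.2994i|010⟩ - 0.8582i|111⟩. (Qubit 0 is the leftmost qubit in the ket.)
-0.4169i|000⟩ + 0.2994i|010⟩ - 0.8582i|110⟩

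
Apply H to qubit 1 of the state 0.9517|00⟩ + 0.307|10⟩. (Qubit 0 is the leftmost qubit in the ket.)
0.673|00⟩ + 0.673|01⟩ + 0.2171|10⟩ + 0.2171|11⟩

H on qubit 1 mixes each pair of kets that differ only in qubit 1: amplitudes (a, b) of (|…0…⟩, |…1…⟩) become ((a + b)/√2, (a − b)/√2). Kets absent from the input have amplitude 0.
(|00⟩, |01⟩): (a, b) = (0.9517, 0) → (0.673, 0.673)
(|10⟩, |11⟩): (a, b) = (0.307, 0) → (0.2171, 0.2171)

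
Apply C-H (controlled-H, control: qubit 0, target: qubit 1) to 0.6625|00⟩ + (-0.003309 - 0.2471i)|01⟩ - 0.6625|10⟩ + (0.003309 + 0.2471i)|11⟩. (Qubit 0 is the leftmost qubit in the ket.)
0.6625|00⟩ + (-0.003309 - 0.2471i)|01⟩ + (-0.4661 + 0.1747i)|10⟩ + (-0.4708 - 0.1747i)|11⟩

C-H leaves the control-|0⟩ kets |00⟩, |01⟩ unchanged and applies H to qubit 1 on the control-|1⟩ pair (|10⟩, |11⟩).
H = [[1/√2, 1/√2], [1/√2, -1/√2]].
With a = amp(|10⟩) = -0.6625 and b = amp(|11⟩) = (0.003309 + 0.2471i):
new amp(|10⟩) = (1/√2)·a + (1/√2)·b = (-0.4661 + 0.1747i)
new amp(|11⟩) = (1/√2)·a + (-1/√2)·b = (-0.4708 - 0.1747i)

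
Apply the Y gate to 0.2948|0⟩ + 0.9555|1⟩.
-0.9555i|0⟩ + 0.2948i|1⟩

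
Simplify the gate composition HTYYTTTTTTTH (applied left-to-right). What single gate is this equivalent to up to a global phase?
I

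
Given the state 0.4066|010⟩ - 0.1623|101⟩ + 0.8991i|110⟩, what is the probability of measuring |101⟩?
0.02634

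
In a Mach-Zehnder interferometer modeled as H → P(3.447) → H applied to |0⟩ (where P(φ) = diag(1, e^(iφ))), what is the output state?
(0.02314 - 0.1503i)|0⟩ + (0.9769 + 0.1503i)|1⟩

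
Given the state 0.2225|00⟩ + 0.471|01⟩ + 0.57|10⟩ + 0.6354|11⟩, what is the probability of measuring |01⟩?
0.2218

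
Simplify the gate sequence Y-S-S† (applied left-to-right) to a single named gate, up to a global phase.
Y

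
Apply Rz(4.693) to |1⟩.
(-0.7002 + 0.7139i)|1⟩

Rz(4.693) = [[e^(−iθ/2), 0], [0, e^(iθ/2)]] with e^(±iθ/2) = cos(θ/2) ± i·sin(θ/2); θ = 4.693, cos(θ/2) ≈ -0.700219, sin(θ/2) ≈ 0.713928.
With a = amp(|0⟩) = 0 and b = amp(|1⟩) = 1:
new amp(|0⟩) = (-0.700219 - 0.713928i)·a = 0
new amp(|1⟩) = (-0.700219 + 0.713928i)·b = (-0.7002 + 0.7139i)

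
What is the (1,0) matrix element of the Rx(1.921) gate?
-0.8195i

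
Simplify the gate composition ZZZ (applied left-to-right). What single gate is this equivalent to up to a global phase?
Z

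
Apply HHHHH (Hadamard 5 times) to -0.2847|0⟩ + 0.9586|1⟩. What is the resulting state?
0.4765|0⟩ - 0.8791|1⟩

H² = I, so H^5 = H: a single Hadamard. With (a, b) = (-0.2847, 0.9586), H gives ((a + b)/√2, (a − b)/√2) = (0.4765, -0.8791).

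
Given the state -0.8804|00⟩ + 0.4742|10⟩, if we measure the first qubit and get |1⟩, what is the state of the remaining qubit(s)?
|0⟩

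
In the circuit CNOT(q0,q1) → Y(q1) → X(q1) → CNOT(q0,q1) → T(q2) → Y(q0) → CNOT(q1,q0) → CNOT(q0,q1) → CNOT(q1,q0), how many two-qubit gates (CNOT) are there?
5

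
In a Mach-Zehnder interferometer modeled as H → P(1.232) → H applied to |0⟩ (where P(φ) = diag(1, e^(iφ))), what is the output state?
(0.6662 + 0.4716i)|0⟩ + (0.3338 - 0.4716i)|1⟩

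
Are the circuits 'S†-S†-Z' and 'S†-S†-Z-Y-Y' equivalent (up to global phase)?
Yes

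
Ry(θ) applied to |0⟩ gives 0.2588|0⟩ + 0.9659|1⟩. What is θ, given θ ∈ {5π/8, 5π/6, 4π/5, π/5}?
5π/6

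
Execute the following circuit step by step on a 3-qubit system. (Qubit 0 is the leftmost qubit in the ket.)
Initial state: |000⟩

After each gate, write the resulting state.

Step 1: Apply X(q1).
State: |010⟩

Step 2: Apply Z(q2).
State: |010⟩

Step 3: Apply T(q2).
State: |010⟩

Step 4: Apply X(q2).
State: |011⟩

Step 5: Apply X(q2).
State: |010⟩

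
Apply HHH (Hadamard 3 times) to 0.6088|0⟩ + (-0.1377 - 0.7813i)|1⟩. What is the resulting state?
(0.3331 - 0.5525i)|0⟩ + (0.5279 + 0.5525i)|1⟩

H² = I, so H^3 = H: a single Hadamard. With (a, b) = (0.6088, (-0.1377 - 0.7813i)), H gives ((a + b)/√2, (a − b)/√2) = ((0.3331 - 0.5525i), (0.5279 + 0.5525i)).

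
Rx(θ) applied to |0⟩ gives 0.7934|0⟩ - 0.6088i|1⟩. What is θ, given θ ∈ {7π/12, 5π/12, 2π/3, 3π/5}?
5π/12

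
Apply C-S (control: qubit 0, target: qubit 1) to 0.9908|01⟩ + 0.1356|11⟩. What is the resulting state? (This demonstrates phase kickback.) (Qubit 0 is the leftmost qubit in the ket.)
0.9908|01⟩ + 0.1356i|11⟩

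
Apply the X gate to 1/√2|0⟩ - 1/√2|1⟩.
-1/√2|0⟩ + 1/√2|1⟩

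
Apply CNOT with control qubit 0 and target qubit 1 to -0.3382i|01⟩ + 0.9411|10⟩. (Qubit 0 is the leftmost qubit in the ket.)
-0.3382i|01⟩ + 0.9411|11⟩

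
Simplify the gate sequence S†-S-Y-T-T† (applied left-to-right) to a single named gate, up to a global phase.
Y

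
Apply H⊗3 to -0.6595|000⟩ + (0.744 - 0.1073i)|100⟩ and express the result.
(0.02988 - 0.03794i)|000⟩ + (0.02988 - 0.03794i)|001⟩ + (0.02988 - 0.03794i)|010⟩ + (0.02988 - 0.03794i)|011⟩ + (-0.4962 + 0.03794i)|100⟩ + (-0.4962 + 0.03794i)|101⟩ + (-0.4962 + 0.03794i)|110⟩ + (-0.4962 + 0.03794i)|111⟩

H⊗3 gives amp(|y⟩) = (1/2√2) Σ_x (−1)^(x·y) amp(|x⟩), where x·y is the number of positions in which both x and y have a 1.
|000⟩: (-0.6595 + (0.744 - 0.1073i))/(2√2) = (0.02988 - 0.03794i)
|001⟩: (-0.6595 + (0.744 - 0.1073i))/(2√2) = (0.02988 - 0.03794i)
|010⟩: (-0.6595 + (0.744 - 0.1073i))/(2√2) = (0.02988 - 0.03794i)
|011⟩: (-0.6595 + (0.744 - 0.1073i))/(2√2) = (0.02988 - 0.03794i)
|100⟩: (-0.6595 - (0.744 - 0.1073i))/(2√2) = (-0.4962 + 0.03794i)
|101⟩: (-0.6595 - (0.744 - 0.1073i))/(2√2) = (-0.4962 + 0.03794i)
|110⟩: (-0.6595 - (0.744 - 0.1073i))/(2√2) = (-0.4962 + 0.03794i)
|111⟩: (-0.6595 - (0.744 - 0.1073i))/(2√2) = (-0.4962 + 0.03794i)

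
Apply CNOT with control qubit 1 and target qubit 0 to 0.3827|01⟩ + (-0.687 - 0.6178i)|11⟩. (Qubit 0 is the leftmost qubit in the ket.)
(-0.687 - 0.6178i)|01⟩ + 0.3827|11⟩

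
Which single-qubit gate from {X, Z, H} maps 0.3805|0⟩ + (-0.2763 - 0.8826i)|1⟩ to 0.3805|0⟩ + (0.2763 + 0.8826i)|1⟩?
Z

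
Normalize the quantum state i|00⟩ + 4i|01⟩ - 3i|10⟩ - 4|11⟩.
0.1543i|00⟩ + 0.6172i|01⟩ - 0.4629i|10⟩ - 0.6172|11⟩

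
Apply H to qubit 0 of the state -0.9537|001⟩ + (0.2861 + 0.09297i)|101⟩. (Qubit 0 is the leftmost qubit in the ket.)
(-0.4721 + 0.06574i)|001⟩ + (-0.8767 - 0.06574i)|101⟩

H on qubit 0 mixes each pair of kets that differ only in qubit 0: amplitudes (a, b) of (|…0…⟩, |…1…⟩) become ((a + b)/√2, (a − b)/√2). Kets absent from the input have amplitude 0.
(|001⟩, |101⟩): (a, b) = (-0.9537, (0.2861 + 0.09297i)) → ((-0.4721 + 0.06574i), (-0.8767 - 0.06574i))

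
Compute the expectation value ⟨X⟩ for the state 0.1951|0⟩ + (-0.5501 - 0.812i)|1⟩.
-0.2146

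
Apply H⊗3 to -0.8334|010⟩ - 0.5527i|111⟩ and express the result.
(-0.2947 - 0.1954i)|000⟩ + (-0.2947 + 0.1954i)|001⟩ + (0.2947 + 0.1954i)|010⟩ + (0.2947 - 0.1954i)|011⟩ + (-0.2947 + 0.1954i)|100⟩ + (-0.2947 - 0.1954i)|101⟩ + (0.2947 - 0.1954i)|110⟩ + (0.2947 + 0.1954i)|111⟩

H⊗3 gives amp(|y⟩) = (1/2√2) Σ_x (−1)^(x·y) amp(|x⟩), where x·y is the number of positions in which both x and y have a 1.
|000⟩: (-0.8334 - 0.5527i)/(2√2) = (-0.2947 - 0.1954i)
|001⟩: (-0.8334 + 0.5527i)/(2√2) = (-0.2947 + 0.1954i)
|010⟩: (0.8334 + 0.5527i)/(2√2) = (0.2947 + 0.1954i)
|011⟩: (0.8334 - 0.5527i)/(2√2) = (0.2947 - 0.1954i)
|100⟩: (-0.8334 + 0.5527i)/(2√2) = (-0.2947 + 0.1954i)
|101⟩: (-0.8334 - 0.5527i)/(2√2) = (-0.2947 - 0.1954i)
|110⟩: (0.8334 - 0.5527i)/(2√2) = (0.2947 - 0.1954i)
|111⟩: (0.8334 + 0.5527i)/(2√2) = (0.2947 + 0.1954i)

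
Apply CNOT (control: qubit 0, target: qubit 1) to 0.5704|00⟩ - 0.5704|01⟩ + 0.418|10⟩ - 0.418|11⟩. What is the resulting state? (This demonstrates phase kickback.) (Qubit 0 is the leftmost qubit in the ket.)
0.5704|00⟩ - 0.5704|01⟩ - 0.418|10⟩ + 0.418|11⟩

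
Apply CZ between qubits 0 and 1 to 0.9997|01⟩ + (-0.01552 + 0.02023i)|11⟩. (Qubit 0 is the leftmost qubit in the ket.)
0.9997|01⟩ + (0.01552 - 0.02023i)|11⟩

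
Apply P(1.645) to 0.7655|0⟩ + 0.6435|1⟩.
0.7655|0⟩ + (-0.04771 + 0.6417i)|1⟩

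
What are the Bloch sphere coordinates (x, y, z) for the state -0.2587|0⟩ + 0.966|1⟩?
(-0.4998, 0, -0.8662)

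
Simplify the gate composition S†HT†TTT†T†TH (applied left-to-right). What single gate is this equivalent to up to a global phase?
S†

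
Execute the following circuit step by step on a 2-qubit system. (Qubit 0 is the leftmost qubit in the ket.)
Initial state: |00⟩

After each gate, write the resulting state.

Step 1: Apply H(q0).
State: 1/√2|00⟩ + 1/√2|10⟩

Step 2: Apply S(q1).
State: 1/√2|00⟩ + 1/√2|10⟩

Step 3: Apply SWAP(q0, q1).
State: 1/√2|00⟩ + 1/√2|01⟩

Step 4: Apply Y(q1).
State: -(1/√2)i|00⟩ + (1/√2)i|01⟩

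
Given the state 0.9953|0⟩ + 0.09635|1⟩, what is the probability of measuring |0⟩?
0.9906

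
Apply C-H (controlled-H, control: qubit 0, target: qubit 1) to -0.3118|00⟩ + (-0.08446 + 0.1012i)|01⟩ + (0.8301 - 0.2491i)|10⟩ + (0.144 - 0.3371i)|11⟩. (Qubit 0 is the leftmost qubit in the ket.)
-0.3118|00⟩ + (-0.08446 + 0.1012i)|01⟩ + (0.6888 - 0.4145i)|10⟩ + (0.4851 + 0.06223i)|11⟩

C-H leaves the control-|0⟩ kets |00⟩, |01⟩ unchanged and applies H to qubit 1 on the control-|1⟩ pair (|10⟩, |11⟩).
H = [[1/√2, 1/√2], [1/√2, -1/√2]].
With a = amp(|10⟩) = (0.8301 - 0.2491i) and b = amp(|11⟩) = (0.144 - 0.3371i):
new amp(|10⟩) = (1/√2)·a + (1/√2)·b = (0.6888 - 0.4145i)
new amp(|11⟩) = (1/√2)·a + (-1/√2)·b = (0.4851 + 0.06223i)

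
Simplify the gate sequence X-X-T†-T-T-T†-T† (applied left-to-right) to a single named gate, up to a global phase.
T†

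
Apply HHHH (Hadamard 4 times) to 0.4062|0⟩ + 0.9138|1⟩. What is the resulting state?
0.4062|0⟩ + 0.9138|1⟩

H² = I, so an even number of Hadamards cancels: H^4 = I and the state is unchanged.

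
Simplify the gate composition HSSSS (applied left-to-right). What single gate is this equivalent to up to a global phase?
H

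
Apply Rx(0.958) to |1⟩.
-0.4609i|0⟩ + 0.8875|1⟩

Rx(0.958) = [[cos(θ/2), −i·sin(θ/2)], [−i·sin(θ/2), cos(θ/2)]]; θ = 0.958, cos(θ/2) ≈ 0.887456, sin(θ/2) ≈ 0.460892.
With a = amp(|0⟩) = 0 and b = amp(|1⟩) = 1:
new amp(|0⟩) = (0.887456)·a + (-0.460892i)·b = -0.4609i
new amp(|1⟩) = (-0.460892i)·a + (0.887456)·b = 0.8875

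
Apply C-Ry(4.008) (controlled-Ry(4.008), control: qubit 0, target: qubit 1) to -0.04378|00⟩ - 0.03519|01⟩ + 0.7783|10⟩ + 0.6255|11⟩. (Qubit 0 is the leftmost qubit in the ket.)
-0.04378|00⟩ - 0.03519|01⟩ - 0.8944|10⟩ + 0.4438|11⟩

C-Ry(4.008) leaves the control-|0⟩ kets |00⟩, |01⟩ unchanged and applies Ry(4.008) to qubit 1 on the control-|1⟩ pair (|10⟩, |11⟩).
Ry(4.008) = [[cos(θ/2), −sin(θ/2)], [sin(θ/2), cos(θ/2)]]; θ = 4.008, cos(θ/2) ≈ -0.419781, sin(θ/2) ≈ 0.907626.
With a = amp(|10⟩) = 0.7783 and b = amp(|11⟩) = 0.6255:
new amp(|10⟩) = (-0.419781)·a + (-0.907626)·b = -0.8944
new amp(|11⟩) = (0.907626)·a + (-0.419781)·b = 0.4438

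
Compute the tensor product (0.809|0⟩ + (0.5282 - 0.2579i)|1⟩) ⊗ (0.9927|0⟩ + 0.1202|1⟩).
0.8031|00⟩ + 0.09724|01⟩ + (0.5243 - 0.256i)|10⟩ + (0.06349 - 0.031i)|11⟩

amp(|b₁b₂…⟩) = product of the factor amplitudes for bits b₁, b₂, …; only kets whose every factor amplitude is nonzero survive.
|00⟩: (0.809)(0.9927) = 0.8031
|01⟩: (0.809)(0.1202) = 0.09724
|10⟩: (0.5282 - 0.2579i)(0.9927) = (0.5243 - 0.256i)
|11⟩: (0.5282 - 0.2579i)(0.1202) = (0.06349 - 0.031i)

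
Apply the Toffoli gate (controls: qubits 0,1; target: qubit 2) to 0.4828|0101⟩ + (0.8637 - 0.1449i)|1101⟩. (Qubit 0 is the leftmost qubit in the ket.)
0.4828|0101⟩ + (0.8637 - 0.1449i)|1111⟩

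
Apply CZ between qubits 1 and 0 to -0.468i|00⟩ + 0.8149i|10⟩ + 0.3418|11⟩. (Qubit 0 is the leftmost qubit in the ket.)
-0.468i|00⟩ + 0.8149i|10⟩ - 0.3418|11⟩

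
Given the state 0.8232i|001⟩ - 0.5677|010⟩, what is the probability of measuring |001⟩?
0.6777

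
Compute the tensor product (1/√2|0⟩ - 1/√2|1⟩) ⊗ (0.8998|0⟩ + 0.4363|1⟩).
0.6363|00⟩ + 0.3085|01⟩ - 0.6363|10⟩ - 0.3085|11⟩

amp(|b₁b₂…⟩) = product of the factor amplitudes for bits b₁, b₂, …; only kets whose every factor amplitude is nonzero survive.
|00⟩: (1/√2)(0.8998) = 0.6363
|01⟩: (1/√2)(0.4363) = 0.3085
|10⟩: (-1/√2)(0.8998) = -0.6363
|11⟩: (-1/√2)(0.4363) = -0.3085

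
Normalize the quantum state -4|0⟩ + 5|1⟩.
-0.6247|0⟩ + 0.7809|1⟩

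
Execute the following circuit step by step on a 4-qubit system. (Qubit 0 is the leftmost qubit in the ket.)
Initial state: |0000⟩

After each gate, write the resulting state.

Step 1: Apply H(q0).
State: 1/√2|0000⟩ + 1/√2|1000⟩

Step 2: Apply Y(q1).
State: (1/√2)i|0100⟩ + (1/√2)i|1100⟩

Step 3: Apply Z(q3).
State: (1/√2)i|0100⟩ + (1/√2)i|1100⟩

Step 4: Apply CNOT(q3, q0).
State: (1/√2)i|0100⟩ + (1/√2)i|1100⟩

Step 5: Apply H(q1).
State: (1/2)i|0000⟩ - (1/2)i|0100⟩ + (1/2)i|1000⟩ - (1/2)i|1100⟩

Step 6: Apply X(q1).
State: -(1/2)i|0000⟩ + (1/2)i|0100⟩ - (1/2)i|1000⟩ + (1/2)i|1100⟩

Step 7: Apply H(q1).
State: -(1/√2)i|0100⟩ - (1/√2)i|1100⟩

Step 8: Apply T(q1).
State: (1/2 - (1/2)i)|0100⟩ + (1/2 - (1/2)i)|1100⟩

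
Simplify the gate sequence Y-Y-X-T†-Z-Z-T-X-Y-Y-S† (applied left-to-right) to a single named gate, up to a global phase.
S†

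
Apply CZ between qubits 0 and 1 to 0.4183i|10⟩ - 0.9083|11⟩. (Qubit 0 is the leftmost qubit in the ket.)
0.4183i|10⟩ + 0.9083|11⟩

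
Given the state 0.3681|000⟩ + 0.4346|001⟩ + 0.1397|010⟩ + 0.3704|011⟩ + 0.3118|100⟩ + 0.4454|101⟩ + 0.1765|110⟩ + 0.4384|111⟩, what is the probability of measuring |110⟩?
0.03115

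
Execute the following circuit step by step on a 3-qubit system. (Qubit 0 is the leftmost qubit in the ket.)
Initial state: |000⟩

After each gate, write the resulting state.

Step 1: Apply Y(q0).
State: i|100⟩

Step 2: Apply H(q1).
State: (1/√2)i|100⟩ + (1/√2)i|110⟩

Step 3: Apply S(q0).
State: -1/√2|100⟩ - 1/√2|110⟩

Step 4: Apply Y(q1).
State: (1/√2)i|100⟩ - (1/√2)i|110⟩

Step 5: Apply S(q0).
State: -1/√2|100⟩ + 1/√2|110⟩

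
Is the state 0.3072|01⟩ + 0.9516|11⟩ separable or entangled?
Separable

Writing the state as a|00⟩ + b|01⟩ + c|10⟩ + d|11⟩, it is a product state iff ad − bc = 0.
Here (a, b, c, d) = (0, 0.3072, 0, 0.9516): ad − bc = (0)(0.9516) − (0.3072)(0) = 0, so the state is separable.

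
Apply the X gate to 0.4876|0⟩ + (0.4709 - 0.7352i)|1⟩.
(0.4709 - 0.7352i)|0⟩ + 0.4876|1⟩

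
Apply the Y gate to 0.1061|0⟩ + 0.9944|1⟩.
-0.9944i|0⟩ + 0.1061i|1⟩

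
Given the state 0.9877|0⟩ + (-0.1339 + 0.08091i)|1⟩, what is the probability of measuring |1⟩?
0.02448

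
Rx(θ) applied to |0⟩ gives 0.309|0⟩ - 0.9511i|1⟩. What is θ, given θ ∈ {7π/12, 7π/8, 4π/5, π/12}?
4π/5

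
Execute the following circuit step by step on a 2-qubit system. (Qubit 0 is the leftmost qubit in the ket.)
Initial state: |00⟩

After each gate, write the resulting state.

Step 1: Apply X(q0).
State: |10⟩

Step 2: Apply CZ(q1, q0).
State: |10⟩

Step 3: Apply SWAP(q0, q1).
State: |01⟩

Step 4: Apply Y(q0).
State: i|11⟩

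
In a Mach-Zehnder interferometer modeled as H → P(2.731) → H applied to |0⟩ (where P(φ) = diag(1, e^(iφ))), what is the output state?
(0.04156 + 0.1996i)|0⟩ + (0.9584 - 0.1996i)|1⟩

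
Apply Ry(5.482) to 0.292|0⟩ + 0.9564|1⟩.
-0.6418|0⟩ - 0.7668|1⟩

Ry(5.482) = [[cos(θ/2), −sin(θ/2)], [sin(θ/2), cos(θ/2)]]; θ = 5.482, cos(θ/2) ≈ -0.92083, sin(θ/2) ≈ 0.389964.
With a = amp(|0⟩) = 0.292 and b = amp(|1⟩) = 0.9564:
new amp(|0⟩) = (-0.92083)·a + (-0.389964)·b = -0.6418
new amp(|1⟩) = (0.389964)·a + (-0.92083)·b = -0.7668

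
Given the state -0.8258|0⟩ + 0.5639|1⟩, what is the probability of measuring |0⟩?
0.6819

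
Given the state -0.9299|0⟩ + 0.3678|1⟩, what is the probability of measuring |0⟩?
0.8647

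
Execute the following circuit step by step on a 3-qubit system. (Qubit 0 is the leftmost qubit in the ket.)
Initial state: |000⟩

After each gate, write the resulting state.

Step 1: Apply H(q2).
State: 1/√2|000⟩ + 1/√2|001⟩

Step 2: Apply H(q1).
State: 1/2|000⟩ + 1/2|001⟩ + 1/2|010⟩ + 1/2|011⟩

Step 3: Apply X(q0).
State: 1/2|100⟩ + 1/2|101⟩ + 1/2|110⟩ + 1/2|111⟩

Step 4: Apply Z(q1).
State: 1/2|100⟩ + 1/2|101⟩ - 1/2|110⟩ - 1/2|111⟩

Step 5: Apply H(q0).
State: 1/√8|000⟩ + 1/√8|001⟩ - 1/√8|010⟩ - 1/√8|011⟩ - 1/√8|100⟩ - 1/√8|101⟩ + 1/√8|110⟩ + 1/√8|111⟩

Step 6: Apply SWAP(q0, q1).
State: 1/√8|000⟩ + 1/√8|001⟩ - 1/√8|010⟩ - 1/√8|011⟩ - 1/√8|100⟩ - 1/√8|101⟩ + 1/√8|110⟩ + 1/√8|111⟩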